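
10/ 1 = 10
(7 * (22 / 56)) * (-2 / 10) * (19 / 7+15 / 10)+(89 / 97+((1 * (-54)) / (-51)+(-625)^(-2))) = -12318735781 / 36071875000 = -0.34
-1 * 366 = -366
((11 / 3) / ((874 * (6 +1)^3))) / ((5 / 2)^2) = 22 / 11241825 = 0.00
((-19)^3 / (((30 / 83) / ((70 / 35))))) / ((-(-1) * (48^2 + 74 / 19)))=-10816643 / 657750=-16.44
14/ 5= 2.80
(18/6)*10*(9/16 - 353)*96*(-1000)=1015020000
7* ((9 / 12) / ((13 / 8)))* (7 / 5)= 294 / 65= 4.52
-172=-172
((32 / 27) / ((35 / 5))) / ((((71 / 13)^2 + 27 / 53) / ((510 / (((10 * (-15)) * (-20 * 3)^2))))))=-152269 / 28888933500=-0.00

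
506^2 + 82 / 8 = 1024185 / 4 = 256046.25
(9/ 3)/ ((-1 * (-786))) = 1/ 262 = 0.00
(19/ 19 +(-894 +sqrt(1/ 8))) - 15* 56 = -1733 +sqrt(2)/ 4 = -1732.65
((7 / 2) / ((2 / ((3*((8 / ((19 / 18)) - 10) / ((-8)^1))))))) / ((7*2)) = 69 / 608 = 0.11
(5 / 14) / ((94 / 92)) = 115 / 329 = 0.35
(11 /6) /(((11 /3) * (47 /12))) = 6 /47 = 0.13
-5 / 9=-0.56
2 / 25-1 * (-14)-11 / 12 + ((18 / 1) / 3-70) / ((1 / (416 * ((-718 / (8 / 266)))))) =635608077.16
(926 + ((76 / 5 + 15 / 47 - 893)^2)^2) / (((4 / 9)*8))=8136442407868715882007 / 48796810000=166741276896.35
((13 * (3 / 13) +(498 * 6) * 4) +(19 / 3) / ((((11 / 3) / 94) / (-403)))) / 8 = -588253 / 88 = -6684.69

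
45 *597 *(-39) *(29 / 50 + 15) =-163237113 / 10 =-16323711.30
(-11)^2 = 121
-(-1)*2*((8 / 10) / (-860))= -2 / 1075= -0.00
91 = 91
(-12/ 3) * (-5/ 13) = 20/ 13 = 1.54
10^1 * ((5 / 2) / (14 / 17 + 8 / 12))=16.78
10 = 10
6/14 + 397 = 2782/7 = 397.43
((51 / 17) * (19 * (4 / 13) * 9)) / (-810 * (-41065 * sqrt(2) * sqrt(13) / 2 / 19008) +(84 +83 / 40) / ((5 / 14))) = 0.03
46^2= 2116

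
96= 96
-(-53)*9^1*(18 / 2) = 4293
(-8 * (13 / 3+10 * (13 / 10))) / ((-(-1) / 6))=-832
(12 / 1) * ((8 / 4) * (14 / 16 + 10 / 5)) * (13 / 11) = 897 / 11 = 81.55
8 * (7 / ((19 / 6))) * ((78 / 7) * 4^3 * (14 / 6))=559104 / 19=29426.53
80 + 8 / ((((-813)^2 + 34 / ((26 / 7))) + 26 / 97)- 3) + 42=101685790942 / 833490007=122.00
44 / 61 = 0.72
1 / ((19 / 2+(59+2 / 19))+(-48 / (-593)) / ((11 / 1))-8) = 247874 / 15024293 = 0.02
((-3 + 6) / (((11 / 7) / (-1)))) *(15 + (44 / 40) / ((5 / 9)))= -17829 / 550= -32.42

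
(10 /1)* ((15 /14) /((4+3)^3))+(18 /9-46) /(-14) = 3.17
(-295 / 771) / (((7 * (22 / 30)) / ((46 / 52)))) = -33925 / 514514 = -0.07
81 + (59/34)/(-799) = 2200387/27166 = 81.00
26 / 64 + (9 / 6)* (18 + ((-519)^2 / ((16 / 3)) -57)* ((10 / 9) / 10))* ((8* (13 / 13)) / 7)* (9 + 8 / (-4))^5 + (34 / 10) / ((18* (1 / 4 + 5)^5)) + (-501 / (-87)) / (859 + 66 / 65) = 1544704403751426920587517 / 9534030580841760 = 162020080.66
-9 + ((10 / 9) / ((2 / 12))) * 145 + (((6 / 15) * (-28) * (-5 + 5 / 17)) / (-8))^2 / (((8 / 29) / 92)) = 13380569 / 867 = 15433.18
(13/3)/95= 13/285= 0.05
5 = 5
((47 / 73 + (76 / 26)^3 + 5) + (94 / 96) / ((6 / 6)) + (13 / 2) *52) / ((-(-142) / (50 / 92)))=71131965275 / 50285217216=1.41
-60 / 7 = -8.57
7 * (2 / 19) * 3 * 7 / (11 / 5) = 1470 / 209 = 7.03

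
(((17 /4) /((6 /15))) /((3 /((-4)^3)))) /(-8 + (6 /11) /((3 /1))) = 3740 /129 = 28.99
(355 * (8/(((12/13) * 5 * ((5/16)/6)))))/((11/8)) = 472576/55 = 8592.29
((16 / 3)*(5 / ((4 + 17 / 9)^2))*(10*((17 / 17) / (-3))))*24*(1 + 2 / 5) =-241920 / 2809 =-86.12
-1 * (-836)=836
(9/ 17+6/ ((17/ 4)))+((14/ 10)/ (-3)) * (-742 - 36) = 93077/ 255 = 365.01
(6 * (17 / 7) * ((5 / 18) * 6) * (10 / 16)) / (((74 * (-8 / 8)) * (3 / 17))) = -7225 / 6216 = -1.16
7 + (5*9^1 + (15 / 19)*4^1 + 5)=1143 / 19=60.16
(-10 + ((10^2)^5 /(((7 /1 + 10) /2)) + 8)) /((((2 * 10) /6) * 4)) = 29999999949 /340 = 88235293.97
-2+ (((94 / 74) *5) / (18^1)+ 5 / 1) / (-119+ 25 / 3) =-150973 / 73704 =-2.05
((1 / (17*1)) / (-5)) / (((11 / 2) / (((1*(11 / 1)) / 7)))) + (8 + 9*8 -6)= 74.00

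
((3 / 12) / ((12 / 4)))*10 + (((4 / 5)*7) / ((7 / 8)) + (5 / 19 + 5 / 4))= 9971 / 1140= 8.75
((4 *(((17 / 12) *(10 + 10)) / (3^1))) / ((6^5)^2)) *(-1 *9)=-85 / 15116544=-0.00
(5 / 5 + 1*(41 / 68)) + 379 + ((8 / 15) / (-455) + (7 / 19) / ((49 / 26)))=3357832139 / 8817900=380.80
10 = 10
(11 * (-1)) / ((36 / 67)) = -737 / 36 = -20.47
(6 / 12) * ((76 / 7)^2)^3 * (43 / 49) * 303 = 1255343684708352 / 5764801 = 217760107.37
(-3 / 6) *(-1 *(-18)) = -9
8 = 8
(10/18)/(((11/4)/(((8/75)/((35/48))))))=512/17325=0.03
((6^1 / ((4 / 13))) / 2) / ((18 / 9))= 4.88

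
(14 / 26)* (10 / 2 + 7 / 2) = 119 / 26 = 4.58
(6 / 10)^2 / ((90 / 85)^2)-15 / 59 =3551 / 53100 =0.07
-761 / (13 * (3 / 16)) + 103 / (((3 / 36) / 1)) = 36028 / 39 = 923.79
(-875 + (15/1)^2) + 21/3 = -643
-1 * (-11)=11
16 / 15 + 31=481 / 15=32.07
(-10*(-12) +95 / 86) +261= 32861 / 86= 382.10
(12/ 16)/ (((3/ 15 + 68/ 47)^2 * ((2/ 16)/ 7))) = 15.49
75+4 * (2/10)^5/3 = 703129/9375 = 75.00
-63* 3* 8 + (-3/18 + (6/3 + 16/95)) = -860699/570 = -1510.00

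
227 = 227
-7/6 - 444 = -2671/6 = -445.17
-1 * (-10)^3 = 1000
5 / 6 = 0.83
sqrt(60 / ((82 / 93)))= 3* sqrt(12710) / 41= 8.25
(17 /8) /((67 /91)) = 1547 /536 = 2.89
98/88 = 49/44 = 1.11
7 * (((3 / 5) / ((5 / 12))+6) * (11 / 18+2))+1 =10274 / 75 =136.99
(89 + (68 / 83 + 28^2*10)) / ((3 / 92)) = 60552100 / 249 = 243181.12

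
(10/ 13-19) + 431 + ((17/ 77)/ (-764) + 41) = 347026151/ 764764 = 453.77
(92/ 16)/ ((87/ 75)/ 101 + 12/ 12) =58075/ 10216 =5.68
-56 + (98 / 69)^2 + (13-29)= -333188 / 4761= -69.98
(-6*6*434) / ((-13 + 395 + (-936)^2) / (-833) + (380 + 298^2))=-6507396 / 36706897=-0.18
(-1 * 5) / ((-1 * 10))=1 / 2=0.50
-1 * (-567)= 567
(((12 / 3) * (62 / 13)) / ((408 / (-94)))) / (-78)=1457 / 25857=0.06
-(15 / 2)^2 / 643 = -0.09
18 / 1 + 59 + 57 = 134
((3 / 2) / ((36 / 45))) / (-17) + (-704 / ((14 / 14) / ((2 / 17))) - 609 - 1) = -94239 / 136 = -692.93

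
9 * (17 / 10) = 15.30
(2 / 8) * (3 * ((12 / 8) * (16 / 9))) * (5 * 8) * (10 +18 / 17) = 15040 / 17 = 884.71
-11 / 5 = -2.20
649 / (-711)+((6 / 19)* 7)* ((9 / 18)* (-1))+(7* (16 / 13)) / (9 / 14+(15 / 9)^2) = 37890022 / 75690927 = 0.50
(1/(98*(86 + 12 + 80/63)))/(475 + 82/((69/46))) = 27/139126484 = 0.00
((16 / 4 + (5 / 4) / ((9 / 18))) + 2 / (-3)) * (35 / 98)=25 / 12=2.08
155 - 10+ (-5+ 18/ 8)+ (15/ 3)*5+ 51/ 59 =168.11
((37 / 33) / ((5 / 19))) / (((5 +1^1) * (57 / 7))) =259 / 2970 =0.09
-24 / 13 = -1.85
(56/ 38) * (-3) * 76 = -336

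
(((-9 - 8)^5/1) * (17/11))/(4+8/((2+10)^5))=-750774946176/1368587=-548576.70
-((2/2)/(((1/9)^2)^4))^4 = -3433683820292512484657849089281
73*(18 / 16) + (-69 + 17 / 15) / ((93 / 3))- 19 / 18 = 880303 / 11160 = 78.88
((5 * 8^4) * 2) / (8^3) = 80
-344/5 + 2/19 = -6526/95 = -68.69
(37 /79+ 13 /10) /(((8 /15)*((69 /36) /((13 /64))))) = 163449 /465152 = 0.35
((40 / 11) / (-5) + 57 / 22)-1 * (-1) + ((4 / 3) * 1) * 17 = 25.53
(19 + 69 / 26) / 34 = 563 / 884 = 0.64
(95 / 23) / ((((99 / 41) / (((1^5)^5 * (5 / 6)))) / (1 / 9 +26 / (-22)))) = -1.53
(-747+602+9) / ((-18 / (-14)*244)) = -238 / 549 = -0.43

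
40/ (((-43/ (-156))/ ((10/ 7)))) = 62400/ 301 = 207.31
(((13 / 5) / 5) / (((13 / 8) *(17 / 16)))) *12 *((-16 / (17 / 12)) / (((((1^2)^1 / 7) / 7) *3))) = -4816896 / 7225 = -666.70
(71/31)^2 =5041/961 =5.25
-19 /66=-0.29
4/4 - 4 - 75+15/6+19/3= -415/6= -69.17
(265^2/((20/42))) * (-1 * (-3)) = 884835/2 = 442417.50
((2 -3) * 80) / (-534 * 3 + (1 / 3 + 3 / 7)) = 840 / 16813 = 0.05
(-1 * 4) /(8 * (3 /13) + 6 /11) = -286 /171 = -1.67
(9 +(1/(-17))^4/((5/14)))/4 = 3758459/1670420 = 2.25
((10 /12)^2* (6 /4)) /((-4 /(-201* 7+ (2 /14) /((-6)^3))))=366.41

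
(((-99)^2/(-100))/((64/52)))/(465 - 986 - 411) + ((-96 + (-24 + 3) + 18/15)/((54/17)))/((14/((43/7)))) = -10462959347/657619200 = -15.91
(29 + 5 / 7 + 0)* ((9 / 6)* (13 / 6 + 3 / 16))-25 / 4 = 2763 / 28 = 98.68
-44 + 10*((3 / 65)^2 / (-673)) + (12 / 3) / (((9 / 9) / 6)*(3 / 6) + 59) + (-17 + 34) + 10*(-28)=-123754399037 / 403197665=-306.93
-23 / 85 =-0.27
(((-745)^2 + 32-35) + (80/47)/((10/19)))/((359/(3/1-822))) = -21364586334/16873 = -1266199.63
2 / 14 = 0.14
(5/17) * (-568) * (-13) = 36920/17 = 2171.76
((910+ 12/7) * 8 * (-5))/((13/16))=-4084480/91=-44884.40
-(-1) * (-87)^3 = -658503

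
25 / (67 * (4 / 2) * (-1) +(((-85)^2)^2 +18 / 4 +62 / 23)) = 1150 / 2401222917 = 0.00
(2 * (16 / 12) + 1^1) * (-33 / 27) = -121 / 27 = -4.48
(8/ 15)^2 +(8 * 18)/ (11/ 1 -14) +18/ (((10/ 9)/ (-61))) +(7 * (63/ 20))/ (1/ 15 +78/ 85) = -228952849/ 225900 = -1013.51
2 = 2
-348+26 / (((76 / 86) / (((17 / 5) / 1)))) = -23557 / 95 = -247.97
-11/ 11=-1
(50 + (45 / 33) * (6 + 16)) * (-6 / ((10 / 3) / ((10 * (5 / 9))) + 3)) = -133.33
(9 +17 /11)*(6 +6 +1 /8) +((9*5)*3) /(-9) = 2483 /22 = 112.86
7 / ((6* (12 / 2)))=0.19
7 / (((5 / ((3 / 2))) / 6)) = 63 / 5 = 12.60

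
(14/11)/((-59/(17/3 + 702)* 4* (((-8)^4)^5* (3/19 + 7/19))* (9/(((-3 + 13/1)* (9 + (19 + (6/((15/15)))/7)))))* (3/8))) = -370367/688726483814515212288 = -0.00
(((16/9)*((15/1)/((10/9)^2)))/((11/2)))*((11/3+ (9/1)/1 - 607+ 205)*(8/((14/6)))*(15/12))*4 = -26211.74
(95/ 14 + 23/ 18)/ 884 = 127/ 13923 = 0.01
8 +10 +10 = 28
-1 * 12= -12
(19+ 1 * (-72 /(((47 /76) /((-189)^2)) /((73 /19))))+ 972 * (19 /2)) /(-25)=638777.37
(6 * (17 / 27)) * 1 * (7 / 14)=17 / 9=1.89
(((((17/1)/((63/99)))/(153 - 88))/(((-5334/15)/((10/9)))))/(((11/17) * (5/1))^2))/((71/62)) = -304606/2843195355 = -0.00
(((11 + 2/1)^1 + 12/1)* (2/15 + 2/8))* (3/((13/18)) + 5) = 13685/156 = 87.72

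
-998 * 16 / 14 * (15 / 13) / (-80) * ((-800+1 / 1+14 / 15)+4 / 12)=-5971034 / 455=-13123.15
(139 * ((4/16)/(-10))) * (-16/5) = 278/25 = 11.12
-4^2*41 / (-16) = 41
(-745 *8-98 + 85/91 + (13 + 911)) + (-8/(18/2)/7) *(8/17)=-10209787/1989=-5133.13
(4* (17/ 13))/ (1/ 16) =83.69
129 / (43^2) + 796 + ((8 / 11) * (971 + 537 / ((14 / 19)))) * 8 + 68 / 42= 106157459 / 9933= 10687.35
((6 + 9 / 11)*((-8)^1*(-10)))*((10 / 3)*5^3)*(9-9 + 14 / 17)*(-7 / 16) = -15312500 / 187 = -81885.03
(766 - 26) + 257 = 997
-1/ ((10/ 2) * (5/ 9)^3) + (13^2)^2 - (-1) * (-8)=17844896/ 625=28551.83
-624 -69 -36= -729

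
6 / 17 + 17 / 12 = 361 / 204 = 1.77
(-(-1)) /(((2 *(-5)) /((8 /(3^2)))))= -4 /45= -0.09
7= 7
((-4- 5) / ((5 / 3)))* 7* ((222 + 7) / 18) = -4809 / 10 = -480.90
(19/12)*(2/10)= 19/60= 0.32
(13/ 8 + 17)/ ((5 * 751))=149/ 30040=0.00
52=52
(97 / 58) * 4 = 6.69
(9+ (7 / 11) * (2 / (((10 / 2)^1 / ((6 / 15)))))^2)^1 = 61987 / 6875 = 9.02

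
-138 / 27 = -46 / 9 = -5.11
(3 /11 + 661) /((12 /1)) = 3637 /66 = 55.11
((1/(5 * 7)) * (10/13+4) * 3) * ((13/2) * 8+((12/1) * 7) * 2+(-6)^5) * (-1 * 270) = 75892464/91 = 833983.12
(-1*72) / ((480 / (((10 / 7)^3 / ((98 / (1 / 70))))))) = -15 / 235298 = -0.00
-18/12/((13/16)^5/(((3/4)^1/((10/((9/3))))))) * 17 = -30081024/1856465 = -16.20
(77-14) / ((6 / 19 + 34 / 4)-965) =-2394 / 36335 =-0.07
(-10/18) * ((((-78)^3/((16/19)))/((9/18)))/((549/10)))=2087150/183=11405.19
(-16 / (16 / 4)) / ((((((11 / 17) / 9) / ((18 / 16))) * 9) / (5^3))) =-19125 / 22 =-869.32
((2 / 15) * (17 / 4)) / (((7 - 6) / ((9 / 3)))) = 1.70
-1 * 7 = -7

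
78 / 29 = 2.69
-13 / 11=-1.18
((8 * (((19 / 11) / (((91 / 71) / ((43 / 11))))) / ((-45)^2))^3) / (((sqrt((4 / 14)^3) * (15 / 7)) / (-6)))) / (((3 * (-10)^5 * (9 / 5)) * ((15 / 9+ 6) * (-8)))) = -195182652526343 * sqrt(14) / 9366118143909567665625000000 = -0.00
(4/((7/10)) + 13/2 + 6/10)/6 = 299/140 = 2.14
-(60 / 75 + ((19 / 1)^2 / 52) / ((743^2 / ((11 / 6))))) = -688977007 / 861196440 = -0.80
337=337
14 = 14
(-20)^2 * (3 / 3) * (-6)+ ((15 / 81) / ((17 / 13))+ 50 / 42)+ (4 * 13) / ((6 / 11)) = -7400614 / 3213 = -2303.33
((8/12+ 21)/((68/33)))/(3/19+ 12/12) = 1235/136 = 9.08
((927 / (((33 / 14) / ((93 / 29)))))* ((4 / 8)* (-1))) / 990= -22351 / 35090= -0.64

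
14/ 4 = 7/ 2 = 3.50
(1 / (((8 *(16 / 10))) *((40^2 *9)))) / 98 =1 / 18063360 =0.00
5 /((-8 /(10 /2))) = -3.12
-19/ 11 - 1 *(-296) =294.27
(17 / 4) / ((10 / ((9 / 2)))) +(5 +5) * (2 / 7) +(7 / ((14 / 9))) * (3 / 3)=5191 / 560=9.27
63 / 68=0.93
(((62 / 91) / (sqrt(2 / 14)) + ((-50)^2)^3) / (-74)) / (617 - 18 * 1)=-7812500000 / 22163 - 31 * sqrt(7) / 2016833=-352501.92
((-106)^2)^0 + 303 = 304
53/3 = 17.67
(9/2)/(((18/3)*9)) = 1/12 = 0.08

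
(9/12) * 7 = 21/4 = 5.25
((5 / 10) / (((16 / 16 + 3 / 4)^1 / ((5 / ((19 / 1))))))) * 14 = 20 / 19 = 1.05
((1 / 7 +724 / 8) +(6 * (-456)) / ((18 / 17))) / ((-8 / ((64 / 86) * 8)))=558512 / 301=1855.52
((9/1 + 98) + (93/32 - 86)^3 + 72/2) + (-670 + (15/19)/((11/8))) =-3932779564075/6848512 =-574253.15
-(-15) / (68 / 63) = 945 / 68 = 13.90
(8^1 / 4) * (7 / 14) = 1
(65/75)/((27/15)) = 13/27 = 0.48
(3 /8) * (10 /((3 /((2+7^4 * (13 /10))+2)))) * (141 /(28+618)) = 4406673 /5168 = 852.68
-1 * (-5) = 5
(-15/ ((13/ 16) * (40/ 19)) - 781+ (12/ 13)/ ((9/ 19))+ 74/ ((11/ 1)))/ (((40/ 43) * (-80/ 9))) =94.46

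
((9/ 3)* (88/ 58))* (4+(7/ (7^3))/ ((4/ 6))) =26070/ 1421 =18.35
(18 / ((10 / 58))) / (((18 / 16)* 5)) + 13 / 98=18.69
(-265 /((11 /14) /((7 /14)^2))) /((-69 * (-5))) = -0.24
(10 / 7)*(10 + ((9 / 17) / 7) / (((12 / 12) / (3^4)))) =19190 / 833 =23.04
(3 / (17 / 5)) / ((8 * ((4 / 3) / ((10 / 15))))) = 15 / 272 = 0.06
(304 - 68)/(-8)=-59/2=-29.50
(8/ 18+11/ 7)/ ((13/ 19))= 2413/ 819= 2.95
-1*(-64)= 64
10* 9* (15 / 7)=1350 / 7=192.86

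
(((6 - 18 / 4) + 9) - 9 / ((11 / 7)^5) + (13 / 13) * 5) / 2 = 4690055 / 644204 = 7.28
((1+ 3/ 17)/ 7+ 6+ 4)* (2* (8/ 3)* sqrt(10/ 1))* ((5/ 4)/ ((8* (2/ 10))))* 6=30250* sqrt(10)/ 119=803.86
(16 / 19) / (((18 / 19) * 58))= 4 / 261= 0.02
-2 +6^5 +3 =7777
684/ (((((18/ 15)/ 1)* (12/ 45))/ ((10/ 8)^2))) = 106875/ 32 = 3339.84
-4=-4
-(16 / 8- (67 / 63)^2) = -3449 / 3969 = -0.87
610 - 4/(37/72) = 22282/37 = 602.22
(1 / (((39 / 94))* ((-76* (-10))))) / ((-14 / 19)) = -47 / 10920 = -0.00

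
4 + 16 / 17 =84 / 17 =4.94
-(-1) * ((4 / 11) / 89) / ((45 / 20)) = 16 / 8811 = 0.00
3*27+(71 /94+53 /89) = 688947 /8366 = 82.35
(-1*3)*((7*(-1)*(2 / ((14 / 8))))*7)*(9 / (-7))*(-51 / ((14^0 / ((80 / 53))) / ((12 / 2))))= 99767.55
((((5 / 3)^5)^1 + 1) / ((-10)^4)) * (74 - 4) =2947 / 30375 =0.10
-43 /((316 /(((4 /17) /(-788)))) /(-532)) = -5719 /264571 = -0.02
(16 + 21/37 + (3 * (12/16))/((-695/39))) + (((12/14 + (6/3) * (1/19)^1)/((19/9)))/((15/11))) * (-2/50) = 106751694647/6498180500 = 16.43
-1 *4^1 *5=-20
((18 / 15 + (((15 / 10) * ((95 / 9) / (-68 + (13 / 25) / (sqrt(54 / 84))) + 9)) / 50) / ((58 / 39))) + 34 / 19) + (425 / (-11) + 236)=200.53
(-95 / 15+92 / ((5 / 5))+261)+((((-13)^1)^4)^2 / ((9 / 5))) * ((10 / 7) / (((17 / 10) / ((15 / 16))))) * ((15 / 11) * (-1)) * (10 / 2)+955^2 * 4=-38180067746635 / 15708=-2430612919.95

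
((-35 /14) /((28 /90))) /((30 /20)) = -75 /14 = -5.36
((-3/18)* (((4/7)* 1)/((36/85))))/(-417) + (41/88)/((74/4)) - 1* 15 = -1921312937/128307564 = -14.97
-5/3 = -1.67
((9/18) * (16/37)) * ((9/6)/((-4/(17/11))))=-0.13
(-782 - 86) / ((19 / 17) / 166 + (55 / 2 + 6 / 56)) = -34292944 / 1090969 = -31.43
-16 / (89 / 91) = -1456 / 89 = -16.36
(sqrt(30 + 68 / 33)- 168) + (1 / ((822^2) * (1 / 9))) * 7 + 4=-158.34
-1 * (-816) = 816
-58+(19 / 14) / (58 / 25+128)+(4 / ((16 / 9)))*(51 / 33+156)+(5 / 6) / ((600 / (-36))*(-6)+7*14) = 40570765 / 136836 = 296.49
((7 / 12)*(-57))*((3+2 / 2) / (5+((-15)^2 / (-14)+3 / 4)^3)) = 2919616 / 78843829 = 0.04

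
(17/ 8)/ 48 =17/ 384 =0.04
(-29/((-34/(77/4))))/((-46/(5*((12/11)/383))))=-3045/599012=-0.01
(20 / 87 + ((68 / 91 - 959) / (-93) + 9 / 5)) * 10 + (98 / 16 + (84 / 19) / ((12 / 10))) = 4966998409 / 37304904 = 133.15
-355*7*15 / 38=-37275 / 38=-980.92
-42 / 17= -2.47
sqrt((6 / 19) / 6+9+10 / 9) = sqrt(33022) / 57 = 3.19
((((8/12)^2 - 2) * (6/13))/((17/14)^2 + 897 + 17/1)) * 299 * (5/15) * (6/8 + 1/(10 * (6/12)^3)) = -978236/8074485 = -0.12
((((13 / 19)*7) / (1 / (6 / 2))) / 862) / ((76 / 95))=1365 / 65512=0.02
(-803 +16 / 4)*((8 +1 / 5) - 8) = -799 / 5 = -159.80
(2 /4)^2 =1 /4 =0.25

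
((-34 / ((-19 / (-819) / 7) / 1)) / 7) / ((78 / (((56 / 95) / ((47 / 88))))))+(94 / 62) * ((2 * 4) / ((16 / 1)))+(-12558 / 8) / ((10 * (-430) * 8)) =-1442723502737 / 72374435200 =-19.93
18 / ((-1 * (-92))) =9 / 46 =0.20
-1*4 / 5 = -4 / 5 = -0.80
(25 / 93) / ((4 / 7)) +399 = 148603 / 372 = 399.47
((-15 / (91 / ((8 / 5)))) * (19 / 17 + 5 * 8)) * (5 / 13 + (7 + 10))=-3791376 / 20111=-188.52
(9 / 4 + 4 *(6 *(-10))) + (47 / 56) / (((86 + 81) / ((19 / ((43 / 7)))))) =-13657369 / 57448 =-237.73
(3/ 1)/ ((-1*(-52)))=3/ 52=0.06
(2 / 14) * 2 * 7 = 2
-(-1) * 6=6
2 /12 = 1 /6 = 0.17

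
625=625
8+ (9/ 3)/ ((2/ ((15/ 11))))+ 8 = 397/ 22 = 18.05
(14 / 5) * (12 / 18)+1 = 43 / 15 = 2.87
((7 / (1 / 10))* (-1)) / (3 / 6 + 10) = -20 / 3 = -6.67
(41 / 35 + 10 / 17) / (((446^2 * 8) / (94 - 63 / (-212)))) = 20930577 / 200730113920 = 0.00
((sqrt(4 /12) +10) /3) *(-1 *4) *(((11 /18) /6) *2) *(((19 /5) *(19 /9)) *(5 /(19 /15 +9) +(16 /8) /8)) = -16.99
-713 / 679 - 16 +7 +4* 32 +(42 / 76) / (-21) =3042665 / 25802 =117.92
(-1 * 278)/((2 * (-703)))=139/703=0.20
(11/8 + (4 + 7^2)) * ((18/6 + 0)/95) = 261/152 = 1.72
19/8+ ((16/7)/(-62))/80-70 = -586989/8680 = -67.63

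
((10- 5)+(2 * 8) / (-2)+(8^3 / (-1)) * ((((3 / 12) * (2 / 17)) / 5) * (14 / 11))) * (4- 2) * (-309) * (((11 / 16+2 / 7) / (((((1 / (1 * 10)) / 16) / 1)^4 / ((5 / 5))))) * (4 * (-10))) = -141025548042240000 / 1309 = -107735330819129.11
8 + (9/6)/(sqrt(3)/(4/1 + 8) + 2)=1672/191 - 6*sqrt(3)/191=8.70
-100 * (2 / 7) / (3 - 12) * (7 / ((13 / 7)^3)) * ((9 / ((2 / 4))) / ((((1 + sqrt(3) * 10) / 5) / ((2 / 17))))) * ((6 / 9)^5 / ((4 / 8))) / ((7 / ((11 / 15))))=-27596800 / 8140998879 + 275968000 * sqrt(3) / 8140998879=0.06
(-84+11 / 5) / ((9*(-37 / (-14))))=-5726 / 1665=-3.44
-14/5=-2.80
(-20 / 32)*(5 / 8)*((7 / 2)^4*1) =-60025 / 1024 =-58.62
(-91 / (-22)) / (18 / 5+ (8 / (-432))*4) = 1755 / 1496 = 1.17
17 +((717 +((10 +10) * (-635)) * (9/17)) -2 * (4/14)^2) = -4989414/833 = -5989.69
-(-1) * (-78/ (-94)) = 39/ 47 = 0.83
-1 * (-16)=16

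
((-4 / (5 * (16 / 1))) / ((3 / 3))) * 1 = -1 / 20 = -0.05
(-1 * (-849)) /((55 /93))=78957 /55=1435.58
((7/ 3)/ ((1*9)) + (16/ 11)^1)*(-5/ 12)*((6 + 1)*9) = -17815/ 396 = -44.99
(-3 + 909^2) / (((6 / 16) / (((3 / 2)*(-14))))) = -46271568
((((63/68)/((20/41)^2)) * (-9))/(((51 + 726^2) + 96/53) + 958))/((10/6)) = -151547193/3806449736000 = -0.00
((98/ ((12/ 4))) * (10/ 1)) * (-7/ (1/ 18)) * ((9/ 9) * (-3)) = 123480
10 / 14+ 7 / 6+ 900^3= 30618000079 / 42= 729000001.88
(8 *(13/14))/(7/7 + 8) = 52/63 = 0.83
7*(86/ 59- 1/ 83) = 49553/ 4897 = 10.12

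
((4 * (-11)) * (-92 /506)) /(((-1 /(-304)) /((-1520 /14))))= -1848320 /7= -264045.71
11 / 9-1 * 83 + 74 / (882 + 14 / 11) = -3571825 / 43722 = -81.69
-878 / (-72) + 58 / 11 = 17.47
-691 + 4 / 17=-11743 / 17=-690.76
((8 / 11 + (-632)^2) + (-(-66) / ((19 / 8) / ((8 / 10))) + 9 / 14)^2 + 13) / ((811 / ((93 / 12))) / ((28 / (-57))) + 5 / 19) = -241254415553289 / 128338456400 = -1879.83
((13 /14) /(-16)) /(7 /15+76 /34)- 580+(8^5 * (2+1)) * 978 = 1141382770049 /11872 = 96140731.98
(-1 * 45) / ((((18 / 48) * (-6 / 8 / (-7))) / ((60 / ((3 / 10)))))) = -224000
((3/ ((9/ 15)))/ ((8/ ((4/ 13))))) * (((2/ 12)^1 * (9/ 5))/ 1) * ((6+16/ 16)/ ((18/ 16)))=0.36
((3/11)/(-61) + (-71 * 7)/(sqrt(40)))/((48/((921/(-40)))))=921/429440 + 152579 * sqrt(10)/12800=37.70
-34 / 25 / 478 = -17 / 5975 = -0.00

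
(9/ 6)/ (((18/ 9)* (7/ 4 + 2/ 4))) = 1/ 3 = 0.33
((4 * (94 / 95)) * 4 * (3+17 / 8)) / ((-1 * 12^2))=-1927 / 3420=-0.56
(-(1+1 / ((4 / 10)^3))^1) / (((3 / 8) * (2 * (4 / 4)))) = -133 / 6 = -22.17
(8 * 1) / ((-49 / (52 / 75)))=-416 / 3675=-0.11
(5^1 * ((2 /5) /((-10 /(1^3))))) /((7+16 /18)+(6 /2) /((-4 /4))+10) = -9 /670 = -0.01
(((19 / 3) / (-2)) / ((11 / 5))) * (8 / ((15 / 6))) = -152 / 33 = -4.61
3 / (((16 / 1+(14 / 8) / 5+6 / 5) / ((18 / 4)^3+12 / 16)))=1225 / 78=15.71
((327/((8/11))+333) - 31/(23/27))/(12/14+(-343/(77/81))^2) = 38766343/6763315784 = 0.01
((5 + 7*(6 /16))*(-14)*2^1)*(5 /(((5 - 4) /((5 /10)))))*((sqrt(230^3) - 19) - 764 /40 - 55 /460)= 7507087 /368 - 245525*sqrt(230) /2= -1841385.80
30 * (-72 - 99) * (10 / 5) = -10260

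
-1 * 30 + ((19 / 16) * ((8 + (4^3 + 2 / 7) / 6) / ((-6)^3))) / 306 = -222085049 / 7402752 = -30.00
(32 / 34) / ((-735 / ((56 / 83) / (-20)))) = 32 / 740775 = 0.00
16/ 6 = 8/ 3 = 2.67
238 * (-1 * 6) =-1428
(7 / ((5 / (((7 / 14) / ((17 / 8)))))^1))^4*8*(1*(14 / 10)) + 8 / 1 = 2122445736 / 261003125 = 8.13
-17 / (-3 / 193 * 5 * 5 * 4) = 3281 / 300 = 10.94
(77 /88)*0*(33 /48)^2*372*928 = 0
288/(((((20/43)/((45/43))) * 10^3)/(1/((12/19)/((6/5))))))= 1539/1250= 1.23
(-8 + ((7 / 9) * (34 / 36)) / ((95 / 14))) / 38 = -60727 / 292410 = -0.21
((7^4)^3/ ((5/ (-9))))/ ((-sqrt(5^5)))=124571584809* sqrt(5)/ 625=445680850.72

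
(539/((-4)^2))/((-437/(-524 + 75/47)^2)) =-324936047051/15445328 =-21037.82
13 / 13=1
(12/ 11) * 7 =84/ 11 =7.64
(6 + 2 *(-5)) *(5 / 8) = -5 / 2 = -2.50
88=88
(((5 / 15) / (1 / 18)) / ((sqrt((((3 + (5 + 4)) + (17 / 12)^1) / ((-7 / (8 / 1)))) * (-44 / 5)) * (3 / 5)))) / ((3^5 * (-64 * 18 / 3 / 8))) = -5 * sqrt(7590) / 5901984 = -0.00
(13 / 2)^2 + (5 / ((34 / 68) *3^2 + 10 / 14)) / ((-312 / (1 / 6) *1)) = 2886823 / 68328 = 42.25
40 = 40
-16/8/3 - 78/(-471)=-236/471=-0.50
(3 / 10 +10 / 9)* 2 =127 / 45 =2.82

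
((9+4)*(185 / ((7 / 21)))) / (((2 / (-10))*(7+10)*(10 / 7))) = -50505 / 34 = -1485.44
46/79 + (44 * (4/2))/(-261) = 5054/20619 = 0.25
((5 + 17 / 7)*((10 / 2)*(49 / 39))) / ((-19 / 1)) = -140 / 57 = -2.46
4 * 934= 3736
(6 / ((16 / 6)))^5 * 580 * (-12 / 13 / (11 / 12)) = -77058945 / 2288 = -33679.61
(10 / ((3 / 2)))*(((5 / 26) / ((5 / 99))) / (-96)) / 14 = -55 / 2912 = -0.02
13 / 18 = 0.72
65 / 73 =0.89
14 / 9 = 1.56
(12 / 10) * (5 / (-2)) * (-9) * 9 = 243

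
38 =38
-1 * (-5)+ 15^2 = 230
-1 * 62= -62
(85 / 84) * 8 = 170 / 21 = 8.10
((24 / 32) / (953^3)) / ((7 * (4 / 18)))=27 / 48469297912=0.00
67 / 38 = 1.76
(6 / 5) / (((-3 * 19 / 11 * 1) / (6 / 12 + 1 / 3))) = -11 / 57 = -0.19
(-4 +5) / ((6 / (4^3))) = 32 / 3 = 10.67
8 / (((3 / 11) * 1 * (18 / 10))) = 16.30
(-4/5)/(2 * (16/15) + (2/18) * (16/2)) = -9/34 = -0.26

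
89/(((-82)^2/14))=623/3362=0.19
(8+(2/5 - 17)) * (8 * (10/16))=-43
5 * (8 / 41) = 40 / 41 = 0.98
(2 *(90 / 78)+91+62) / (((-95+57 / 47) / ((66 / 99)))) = -31631 / 28652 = -1.10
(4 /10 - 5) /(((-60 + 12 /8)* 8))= 23 /2340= 0.01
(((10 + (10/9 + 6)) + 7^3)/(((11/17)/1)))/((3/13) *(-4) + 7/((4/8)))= 42133/990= 42.56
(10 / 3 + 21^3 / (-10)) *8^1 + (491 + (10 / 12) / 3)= -620177 / 90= -6890.86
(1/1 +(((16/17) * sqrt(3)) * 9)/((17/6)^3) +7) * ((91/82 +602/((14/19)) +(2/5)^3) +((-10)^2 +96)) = 8767.56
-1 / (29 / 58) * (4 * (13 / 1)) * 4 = -416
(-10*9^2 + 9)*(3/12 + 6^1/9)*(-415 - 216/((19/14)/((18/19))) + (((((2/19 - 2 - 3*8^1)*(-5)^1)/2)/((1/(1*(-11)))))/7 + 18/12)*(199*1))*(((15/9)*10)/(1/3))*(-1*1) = -7611580524075/10108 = -753025378.32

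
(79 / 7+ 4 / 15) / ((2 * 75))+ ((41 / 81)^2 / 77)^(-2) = 4019781566389843 / 44505735750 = 90320.53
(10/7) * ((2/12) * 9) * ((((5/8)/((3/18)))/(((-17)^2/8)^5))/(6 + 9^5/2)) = 1228800/277822103426976241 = 0.00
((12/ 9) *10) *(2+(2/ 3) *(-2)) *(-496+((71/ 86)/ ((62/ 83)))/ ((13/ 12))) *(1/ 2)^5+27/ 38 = -405326014/ 2963259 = -136.78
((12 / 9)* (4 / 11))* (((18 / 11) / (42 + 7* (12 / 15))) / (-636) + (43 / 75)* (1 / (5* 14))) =3386884 / 858540375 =0.00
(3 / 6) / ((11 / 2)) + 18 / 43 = 241 / 473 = 0.51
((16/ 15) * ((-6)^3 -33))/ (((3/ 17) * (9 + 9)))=-11288/ 135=-83.61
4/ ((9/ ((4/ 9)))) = 16/ 81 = 0.20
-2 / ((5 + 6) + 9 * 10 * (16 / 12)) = -2 / 131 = -0.02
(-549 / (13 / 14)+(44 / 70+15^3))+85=1305576 / 455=2869.40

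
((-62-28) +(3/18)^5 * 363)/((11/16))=-233159/1782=-130.84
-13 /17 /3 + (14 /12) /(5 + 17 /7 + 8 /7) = -0.12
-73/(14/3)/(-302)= 219/4228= 0.05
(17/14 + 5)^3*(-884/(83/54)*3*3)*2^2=-141454346436/28469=-4968714.97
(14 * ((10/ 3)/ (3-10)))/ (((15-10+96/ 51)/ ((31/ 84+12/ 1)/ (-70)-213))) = 21309143/ 103194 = 206.50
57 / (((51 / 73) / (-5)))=-407.94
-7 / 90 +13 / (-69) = -551 / 2070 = -0.27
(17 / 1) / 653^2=17 / 426409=0.00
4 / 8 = 0.50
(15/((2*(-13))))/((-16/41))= 615/416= 1.48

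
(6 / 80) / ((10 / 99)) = 297 / 400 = 0.74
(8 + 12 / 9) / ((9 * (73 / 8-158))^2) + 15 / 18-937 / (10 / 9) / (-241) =1799518362542 / 415352514015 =4.33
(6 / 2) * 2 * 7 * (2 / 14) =6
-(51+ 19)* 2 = -140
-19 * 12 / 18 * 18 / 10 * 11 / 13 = -1254 / 65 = -19.29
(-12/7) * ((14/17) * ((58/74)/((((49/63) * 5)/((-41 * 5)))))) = 256824/4403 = 58.33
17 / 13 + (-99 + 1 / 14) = -97.62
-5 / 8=-0.62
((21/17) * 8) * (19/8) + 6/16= 23.85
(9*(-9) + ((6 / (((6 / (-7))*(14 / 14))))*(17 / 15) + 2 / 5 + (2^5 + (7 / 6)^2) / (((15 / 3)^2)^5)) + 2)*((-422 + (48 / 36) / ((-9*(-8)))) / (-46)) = -693223238257813 / 873281250000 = -793.81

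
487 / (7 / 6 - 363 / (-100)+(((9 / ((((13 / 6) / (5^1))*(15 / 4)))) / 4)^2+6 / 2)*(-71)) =-1.41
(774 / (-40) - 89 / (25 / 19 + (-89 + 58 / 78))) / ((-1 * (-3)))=-7870907 / 1288460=-6.11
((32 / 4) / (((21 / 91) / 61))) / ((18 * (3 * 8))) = 793 / 162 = 4.90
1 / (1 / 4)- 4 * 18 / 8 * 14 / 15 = -22 / 5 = -4.40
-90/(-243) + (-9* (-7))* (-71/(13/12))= -1449122/351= -4128.55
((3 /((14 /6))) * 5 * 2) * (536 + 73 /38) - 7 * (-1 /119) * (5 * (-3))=15635370 /2261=6915.25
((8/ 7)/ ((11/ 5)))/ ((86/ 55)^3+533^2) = 605000/ 330861604017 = 0.00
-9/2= -4.50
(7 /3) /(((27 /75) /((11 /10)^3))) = 9317 /1080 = 8.63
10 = 10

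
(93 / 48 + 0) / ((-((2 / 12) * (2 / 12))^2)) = -2511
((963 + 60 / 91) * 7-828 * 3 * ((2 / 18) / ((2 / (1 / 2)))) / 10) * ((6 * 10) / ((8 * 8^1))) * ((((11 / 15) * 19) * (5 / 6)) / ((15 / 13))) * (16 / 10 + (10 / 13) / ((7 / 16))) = 3885595703 / 18200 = 213494.27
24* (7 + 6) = 312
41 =41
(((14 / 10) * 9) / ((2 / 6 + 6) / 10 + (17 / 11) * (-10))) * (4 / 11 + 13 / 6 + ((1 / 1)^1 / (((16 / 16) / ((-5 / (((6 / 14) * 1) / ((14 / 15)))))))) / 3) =4571 / 4891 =0.93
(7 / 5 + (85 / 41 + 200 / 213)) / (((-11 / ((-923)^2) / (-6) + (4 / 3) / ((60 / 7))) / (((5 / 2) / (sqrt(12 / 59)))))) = 5779198360*sqrt(177) / 489014011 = 157.23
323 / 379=0.85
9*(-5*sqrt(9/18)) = -45*sqrt(2)/2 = -31.82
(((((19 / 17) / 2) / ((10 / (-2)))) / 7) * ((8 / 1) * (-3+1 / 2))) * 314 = 100.27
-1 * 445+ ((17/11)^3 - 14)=-455.31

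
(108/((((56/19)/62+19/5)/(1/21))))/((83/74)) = 1.19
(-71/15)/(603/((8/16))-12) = -71/17910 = -0.00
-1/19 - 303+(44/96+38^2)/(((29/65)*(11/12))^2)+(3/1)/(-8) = 128885565319/15467672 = 8332.58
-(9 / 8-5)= 31 / 8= 3.88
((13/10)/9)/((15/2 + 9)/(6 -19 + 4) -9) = -1/75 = -0.01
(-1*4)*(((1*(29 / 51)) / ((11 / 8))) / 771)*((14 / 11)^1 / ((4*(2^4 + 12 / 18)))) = -1624 / 39648675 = -0.00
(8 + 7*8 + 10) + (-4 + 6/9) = 212/3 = 70.67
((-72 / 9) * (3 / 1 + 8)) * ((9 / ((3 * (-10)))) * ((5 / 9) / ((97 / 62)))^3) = 262160800 / 221779539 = 1.18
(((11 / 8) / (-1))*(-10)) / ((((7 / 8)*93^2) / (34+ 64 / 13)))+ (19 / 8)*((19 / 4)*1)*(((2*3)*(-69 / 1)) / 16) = -58800308933 / 201487104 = -291.83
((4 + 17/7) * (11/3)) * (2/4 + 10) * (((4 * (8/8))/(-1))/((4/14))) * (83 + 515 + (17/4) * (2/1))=-4203045/2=-2101522.50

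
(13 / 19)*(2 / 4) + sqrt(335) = 13 / 38 + sqrt(335) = 18.65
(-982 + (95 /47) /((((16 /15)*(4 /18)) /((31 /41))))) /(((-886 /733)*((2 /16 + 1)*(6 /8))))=44094694709 /46097694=956.55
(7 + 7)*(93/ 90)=14.47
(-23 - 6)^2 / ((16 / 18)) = 7569 / 8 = 946.12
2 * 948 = 1896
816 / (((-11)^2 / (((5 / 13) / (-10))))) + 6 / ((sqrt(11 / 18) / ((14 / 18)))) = -408 / 1573 + 14*sqrt(22) / 11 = 5.71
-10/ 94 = -5/ 47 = -0.11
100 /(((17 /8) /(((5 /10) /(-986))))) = -200 /8381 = -0.02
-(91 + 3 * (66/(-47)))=-86.79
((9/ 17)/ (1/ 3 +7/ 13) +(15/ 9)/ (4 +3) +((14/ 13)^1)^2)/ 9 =4113157/ 18461898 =0.22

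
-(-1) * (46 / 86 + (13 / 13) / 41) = 986 / 1763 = 0.56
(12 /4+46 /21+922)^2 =379119841 /441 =859682.18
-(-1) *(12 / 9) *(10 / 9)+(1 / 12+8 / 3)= 457 / 108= 4.23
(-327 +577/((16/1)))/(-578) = 4655/9248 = 0.50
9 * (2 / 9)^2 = 4 / 9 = 0.44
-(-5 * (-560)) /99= -2800 /99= -28.28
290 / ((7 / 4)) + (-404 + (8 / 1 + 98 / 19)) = -29942 / 133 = -225.13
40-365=-325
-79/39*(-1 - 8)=237/13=18.23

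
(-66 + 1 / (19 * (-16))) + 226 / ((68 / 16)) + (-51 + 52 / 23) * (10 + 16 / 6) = -224720405 / 356592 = -630.19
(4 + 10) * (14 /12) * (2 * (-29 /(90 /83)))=-873.65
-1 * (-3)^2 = -9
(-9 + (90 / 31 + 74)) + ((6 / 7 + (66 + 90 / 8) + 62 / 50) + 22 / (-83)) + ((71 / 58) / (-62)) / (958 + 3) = 1844476336104 / 12548713975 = 146.99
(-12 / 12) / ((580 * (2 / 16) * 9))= -2 / 1305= -0.00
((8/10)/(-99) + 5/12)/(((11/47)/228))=722437/1815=398.04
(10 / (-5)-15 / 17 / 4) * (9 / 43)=-1359 / 2924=-0.46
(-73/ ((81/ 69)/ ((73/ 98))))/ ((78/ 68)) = -2083639/ 51597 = -40.38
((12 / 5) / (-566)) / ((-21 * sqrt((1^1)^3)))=2 / 9905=0.00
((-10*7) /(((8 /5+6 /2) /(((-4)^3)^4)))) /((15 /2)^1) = -2348810240 /69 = -34040728.12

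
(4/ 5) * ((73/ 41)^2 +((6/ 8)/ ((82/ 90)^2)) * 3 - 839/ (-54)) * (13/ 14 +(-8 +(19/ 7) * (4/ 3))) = -16108775/ 272322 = -59.15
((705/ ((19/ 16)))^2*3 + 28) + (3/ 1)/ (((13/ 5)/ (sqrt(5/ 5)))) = 4962434419/ 4693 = 1057411.98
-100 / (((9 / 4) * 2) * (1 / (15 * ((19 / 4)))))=-4750 / 3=-1583.33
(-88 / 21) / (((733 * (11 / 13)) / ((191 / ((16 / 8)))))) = -9932 / 15393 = -0.65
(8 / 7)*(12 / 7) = 96 / 49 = 1.96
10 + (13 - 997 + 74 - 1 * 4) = -904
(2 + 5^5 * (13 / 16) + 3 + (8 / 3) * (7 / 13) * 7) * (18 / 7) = 683043 / 104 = 6567.72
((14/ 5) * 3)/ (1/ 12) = 504/ 5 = 100.80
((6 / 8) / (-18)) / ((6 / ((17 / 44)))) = -17 / 6336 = -0.00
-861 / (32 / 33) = -28413 / 32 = -887.91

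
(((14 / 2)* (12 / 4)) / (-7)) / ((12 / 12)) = -3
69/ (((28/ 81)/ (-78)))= -217971/ 14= -15569.36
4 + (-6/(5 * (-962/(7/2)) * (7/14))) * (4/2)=9662/2405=4.02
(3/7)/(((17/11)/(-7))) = -33/17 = -1.94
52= 52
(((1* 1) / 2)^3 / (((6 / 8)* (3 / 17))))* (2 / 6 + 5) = 136 / 27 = 5.04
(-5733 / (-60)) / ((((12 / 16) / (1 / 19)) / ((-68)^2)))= 2945488 / 95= 31005.14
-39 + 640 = 601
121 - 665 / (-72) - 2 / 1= 9233 / 72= 128.24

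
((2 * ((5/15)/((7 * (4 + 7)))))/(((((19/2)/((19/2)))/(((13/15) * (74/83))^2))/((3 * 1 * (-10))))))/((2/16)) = -29614208/23870385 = -1.24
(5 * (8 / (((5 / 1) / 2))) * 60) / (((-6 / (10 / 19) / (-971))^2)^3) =4190688533714646605000000 / 11432149083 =366570493726883.34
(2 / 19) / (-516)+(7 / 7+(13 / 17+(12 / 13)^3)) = 467054623 / 183084798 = 2.55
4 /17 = 0.24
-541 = -541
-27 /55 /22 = -27 /1210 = -0.02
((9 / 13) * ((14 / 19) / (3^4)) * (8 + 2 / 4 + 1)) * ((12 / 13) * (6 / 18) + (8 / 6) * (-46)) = -3.65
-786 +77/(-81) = -63743/81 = -786.95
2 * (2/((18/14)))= 28/9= 3.11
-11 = -11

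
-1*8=-8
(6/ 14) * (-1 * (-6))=2.57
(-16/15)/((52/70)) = -56/39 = -1.44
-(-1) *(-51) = -51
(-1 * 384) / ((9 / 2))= -256 / 3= -85.33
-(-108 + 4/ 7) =752/ 7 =107.43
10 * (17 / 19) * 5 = 850 / 19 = 44.74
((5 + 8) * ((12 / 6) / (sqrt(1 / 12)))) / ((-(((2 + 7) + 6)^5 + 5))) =-13 * sqrt(3) / 189845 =-0.00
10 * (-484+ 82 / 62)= -149630 / 31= -4826.77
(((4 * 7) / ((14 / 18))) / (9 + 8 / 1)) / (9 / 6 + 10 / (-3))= -216 / 187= -1.16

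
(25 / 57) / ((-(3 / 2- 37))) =50 / 4047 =0.01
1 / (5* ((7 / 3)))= 3 / 35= 0.09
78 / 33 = 26 / 11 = 2.36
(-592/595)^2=350464/354025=0.99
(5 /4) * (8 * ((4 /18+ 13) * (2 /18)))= 1190 /81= 14.69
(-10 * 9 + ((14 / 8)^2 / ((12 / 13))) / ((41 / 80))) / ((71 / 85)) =-3493075 / 34932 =-100.00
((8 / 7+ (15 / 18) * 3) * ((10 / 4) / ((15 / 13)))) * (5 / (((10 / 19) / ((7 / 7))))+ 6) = 6851 / 56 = 122.34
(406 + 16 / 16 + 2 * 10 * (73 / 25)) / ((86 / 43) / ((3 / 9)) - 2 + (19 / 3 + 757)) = 6981 / 11510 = 0.61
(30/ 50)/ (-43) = -0.01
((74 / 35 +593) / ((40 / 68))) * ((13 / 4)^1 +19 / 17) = 6186213 / 1400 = 4418.72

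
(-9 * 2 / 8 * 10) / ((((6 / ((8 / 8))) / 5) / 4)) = -75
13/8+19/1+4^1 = 24.62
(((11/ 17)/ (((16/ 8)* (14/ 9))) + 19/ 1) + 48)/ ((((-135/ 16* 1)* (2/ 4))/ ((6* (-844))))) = 432006464/ 5355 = 80673.48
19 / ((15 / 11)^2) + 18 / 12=11.72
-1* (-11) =11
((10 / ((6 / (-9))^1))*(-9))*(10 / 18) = 75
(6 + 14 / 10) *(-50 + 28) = -814 / 5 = -162.80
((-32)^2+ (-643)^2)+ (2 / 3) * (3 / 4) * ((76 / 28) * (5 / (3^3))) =156670889 / 378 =414473.25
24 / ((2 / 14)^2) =1176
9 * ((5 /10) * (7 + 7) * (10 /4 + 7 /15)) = 1869 /10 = 186.90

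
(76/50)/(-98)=-19/1225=-0.02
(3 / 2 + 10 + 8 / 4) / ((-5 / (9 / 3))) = -81 / 10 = -8.10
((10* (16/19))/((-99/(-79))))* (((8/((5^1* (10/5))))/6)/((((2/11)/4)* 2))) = 5056/513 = 9.86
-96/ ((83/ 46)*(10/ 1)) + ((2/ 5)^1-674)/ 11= -66.56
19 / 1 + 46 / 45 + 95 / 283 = 259258 / 12735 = 20.36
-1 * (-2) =2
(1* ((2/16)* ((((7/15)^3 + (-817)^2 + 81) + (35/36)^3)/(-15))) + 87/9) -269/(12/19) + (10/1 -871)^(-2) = -344679883449195151/57645120960000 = -5979.34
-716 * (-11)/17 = 7876/17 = 463.29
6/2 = 3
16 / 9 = 1.78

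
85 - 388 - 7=-310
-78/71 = -1.10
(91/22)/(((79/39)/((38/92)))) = 67431/79948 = 0.84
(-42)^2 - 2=1762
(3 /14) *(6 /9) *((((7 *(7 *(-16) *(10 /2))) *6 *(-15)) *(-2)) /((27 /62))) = -694400 /3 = -231466.67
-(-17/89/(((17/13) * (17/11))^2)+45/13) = -19410728/5684341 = -3.41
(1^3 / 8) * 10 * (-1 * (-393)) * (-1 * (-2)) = 1965 / 2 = 982.50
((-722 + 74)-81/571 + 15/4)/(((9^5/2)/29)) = -14227313/22477986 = -0.63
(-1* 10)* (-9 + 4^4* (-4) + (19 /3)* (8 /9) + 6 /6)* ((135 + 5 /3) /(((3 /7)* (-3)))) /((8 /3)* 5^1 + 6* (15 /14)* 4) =-6789440 /243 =-27940.08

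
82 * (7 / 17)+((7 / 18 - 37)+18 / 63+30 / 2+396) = 874877 / 2142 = 408.44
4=4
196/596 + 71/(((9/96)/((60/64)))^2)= 1057949/149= 7100.33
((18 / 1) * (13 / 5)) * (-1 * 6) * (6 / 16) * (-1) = 1053 / 10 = 105.30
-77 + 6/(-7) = -545/7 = -77.86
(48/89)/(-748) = -12/16643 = -0.00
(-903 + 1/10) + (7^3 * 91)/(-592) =-2828649/2960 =-955.62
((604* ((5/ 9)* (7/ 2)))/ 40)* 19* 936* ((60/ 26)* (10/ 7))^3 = 154926000000/ 8281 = 18708610.07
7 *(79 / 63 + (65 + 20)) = 5434 / 9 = 603.78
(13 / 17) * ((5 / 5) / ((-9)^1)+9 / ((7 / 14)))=2093 / 153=13.68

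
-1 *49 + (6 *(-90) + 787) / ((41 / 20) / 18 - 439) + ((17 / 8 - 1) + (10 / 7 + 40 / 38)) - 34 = -13441576405 / 168110936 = -79.96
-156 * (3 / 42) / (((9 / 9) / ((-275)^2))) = -5898750 / 7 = -842678.57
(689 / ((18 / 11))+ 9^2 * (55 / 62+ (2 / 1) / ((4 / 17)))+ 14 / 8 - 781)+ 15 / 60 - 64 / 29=6476093 / 16182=400.20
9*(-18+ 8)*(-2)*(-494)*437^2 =-16980963480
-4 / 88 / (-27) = 1 / 594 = 0.00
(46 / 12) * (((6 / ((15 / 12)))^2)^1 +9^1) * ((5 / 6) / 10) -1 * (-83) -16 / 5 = 18007 / 200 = 90.04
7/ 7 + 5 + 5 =11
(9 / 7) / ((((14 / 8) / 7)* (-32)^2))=9 / 1792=0.01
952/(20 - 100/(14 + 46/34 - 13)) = -1904/45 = -42.31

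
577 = 577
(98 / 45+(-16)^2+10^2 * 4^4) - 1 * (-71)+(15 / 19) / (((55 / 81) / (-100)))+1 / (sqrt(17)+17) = 3884336077 / 150480 - sqrt(17) / 272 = 25812.96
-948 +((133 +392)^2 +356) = 275033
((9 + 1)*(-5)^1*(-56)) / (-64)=-175 / 4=-43.75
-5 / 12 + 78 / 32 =97 / 48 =2.02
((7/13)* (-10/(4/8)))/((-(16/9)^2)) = 2835/832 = 3.41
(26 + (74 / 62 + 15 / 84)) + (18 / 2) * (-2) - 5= 4.37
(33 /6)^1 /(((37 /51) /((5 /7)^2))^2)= 2.72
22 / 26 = 0.85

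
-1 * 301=-301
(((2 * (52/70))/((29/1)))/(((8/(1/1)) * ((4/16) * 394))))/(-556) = -13/111174980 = -0.00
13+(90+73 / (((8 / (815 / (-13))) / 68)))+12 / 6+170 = -1004265 / 26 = -38625.58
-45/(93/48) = -720/31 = -23.23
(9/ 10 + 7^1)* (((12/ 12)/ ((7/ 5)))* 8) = 316/ 7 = 45.14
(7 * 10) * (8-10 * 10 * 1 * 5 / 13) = -27720 / 13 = -2132.31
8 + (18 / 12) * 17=67 / 2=33.50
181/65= 2.78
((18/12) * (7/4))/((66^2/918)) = 1071/1936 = 0.55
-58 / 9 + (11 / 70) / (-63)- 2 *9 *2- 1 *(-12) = -14919 / 490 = -30.45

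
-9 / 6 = -3 / 2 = -1.50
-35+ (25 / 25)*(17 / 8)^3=-13007 / 512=-25.40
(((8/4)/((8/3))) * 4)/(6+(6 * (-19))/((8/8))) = -1/36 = -0.03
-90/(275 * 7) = -18/385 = -0.05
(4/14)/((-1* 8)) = -0.04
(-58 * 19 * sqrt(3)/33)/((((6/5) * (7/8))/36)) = -1983.09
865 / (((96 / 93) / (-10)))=-134075 / 16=-8379.69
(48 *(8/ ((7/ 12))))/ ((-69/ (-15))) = 23040/ 161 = 143.11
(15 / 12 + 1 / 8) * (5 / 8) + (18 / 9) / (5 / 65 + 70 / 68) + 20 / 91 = 8221781 / 2847936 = 2.89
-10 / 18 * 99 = -55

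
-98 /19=-5.16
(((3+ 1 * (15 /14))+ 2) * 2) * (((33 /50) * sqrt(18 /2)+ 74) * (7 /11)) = 64583 /110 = 587.12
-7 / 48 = -0.15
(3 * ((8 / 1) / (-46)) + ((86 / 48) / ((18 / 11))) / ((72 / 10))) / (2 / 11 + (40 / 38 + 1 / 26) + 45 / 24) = -359266193 / 3059329176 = -0.12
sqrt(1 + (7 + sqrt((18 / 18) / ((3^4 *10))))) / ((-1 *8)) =-sqrt(10 *sqrt(10) + 7200) / 240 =-0.35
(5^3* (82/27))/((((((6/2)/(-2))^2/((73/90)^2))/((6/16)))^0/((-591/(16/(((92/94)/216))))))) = -23221375/365472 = -63.54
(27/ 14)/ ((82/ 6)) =81/ 574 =0.14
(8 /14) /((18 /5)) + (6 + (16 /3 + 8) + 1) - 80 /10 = 787 /63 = 12.49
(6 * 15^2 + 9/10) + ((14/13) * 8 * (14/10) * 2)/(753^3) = 14996208785309/11100902202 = 1350.90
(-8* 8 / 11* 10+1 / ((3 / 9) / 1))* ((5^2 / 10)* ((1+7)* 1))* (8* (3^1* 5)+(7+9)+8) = -1748160 / 11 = -158923.64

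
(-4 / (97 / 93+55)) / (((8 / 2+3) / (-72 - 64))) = 12648 / 9121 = 1.39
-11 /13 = -0.85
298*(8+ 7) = 4470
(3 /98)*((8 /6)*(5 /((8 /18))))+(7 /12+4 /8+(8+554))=331363 /588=563.54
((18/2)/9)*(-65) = -65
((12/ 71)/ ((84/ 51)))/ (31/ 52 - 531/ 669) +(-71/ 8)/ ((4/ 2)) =-4.96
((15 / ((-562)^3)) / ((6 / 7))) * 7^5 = -588245 / 355008656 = -0.00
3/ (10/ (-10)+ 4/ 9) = -27/ 5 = -5.40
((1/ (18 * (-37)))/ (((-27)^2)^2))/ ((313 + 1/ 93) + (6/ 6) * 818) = -31/ 12409598011968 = -0.00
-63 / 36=-7 / 4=-1.75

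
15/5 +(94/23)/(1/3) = 351/23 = 15.26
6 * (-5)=-30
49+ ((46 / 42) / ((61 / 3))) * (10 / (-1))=48.46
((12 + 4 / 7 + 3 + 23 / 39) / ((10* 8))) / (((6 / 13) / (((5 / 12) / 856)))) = 1103 / 5177088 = 0.00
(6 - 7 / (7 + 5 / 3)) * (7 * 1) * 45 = 42525 / 26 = 1635.58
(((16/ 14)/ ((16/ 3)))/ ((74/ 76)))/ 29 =57/ 7511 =0.01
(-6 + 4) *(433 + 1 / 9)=-7796 / 9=-866.22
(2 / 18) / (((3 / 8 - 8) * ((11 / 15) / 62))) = -2480 / 2013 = -1.23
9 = 9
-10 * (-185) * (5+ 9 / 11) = 118400 / 11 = 10763.64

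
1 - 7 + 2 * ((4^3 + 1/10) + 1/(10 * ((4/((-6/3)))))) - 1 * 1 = 121.10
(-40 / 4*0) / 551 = 0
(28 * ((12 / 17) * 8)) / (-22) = -1344 / 187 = -7.19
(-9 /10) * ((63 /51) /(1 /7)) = -1323 /170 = -7.78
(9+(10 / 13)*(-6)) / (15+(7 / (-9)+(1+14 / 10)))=2565 / 9724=0.26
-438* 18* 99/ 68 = -195129/ 17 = -11478.18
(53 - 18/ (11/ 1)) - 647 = -6552/ 11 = -595.64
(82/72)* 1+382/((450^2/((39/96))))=3692483/3240000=1.14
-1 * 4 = -4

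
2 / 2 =1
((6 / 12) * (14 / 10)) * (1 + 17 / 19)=1.33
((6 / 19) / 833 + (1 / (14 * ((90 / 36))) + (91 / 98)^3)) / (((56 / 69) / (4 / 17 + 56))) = 60628353441 / 1054711280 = 57.48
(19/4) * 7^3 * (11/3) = 71687/12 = 5973.92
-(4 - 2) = -2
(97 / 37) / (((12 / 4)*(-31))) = -97 / 3441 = -0.03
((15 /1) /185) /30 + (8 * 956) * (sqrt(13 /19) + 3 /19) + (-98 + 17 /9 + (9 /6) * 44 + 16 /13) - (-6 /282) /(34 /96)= 774664877267 /657185490 + 7648 * sqrt(247) /19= 7504.96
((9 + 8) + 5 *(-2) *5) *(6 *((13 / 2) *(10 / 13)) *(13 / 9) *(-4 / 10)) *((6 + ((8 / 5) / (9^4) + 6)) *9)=225178096 / 3645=61777.26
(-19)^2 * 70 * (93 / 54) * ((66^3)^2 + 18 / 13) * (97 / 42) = 324000063112994195 / 39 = 8307693925974210.13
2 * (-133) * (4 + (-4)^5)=271320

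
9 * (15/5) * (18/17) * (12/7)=5832/119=49.01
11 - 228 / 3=-65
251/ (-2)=-251/ 2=-125.50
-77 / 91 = -11 / 13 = -0.85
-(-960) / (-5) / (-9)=64 / 3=21.33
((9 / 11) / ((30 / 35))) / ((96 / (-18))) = -63 / 352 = -0.18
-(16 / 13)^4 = -65536 / 28561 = -2.29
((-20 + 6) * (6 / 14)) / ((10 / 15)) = -9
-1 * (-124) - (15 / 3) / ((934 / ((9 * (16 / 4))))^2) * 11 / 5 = 27039472 / 218089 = 123.98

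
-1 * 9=-9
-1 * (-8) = 8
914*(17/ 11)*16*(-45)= -11187360/ 11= -1017032.73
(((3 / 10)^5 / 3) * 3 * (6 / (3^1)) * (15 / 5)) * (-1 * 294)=-107163 / 25000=-4.29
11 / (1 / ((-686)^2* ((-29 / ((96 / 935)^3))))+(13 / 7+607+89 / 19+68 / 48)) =6994370002200850500 / 391022175277351902173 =0.02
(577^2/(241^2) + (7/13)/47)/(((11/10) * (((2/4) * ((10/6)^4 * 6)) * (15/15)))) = 11006614044/48795300125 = 0.23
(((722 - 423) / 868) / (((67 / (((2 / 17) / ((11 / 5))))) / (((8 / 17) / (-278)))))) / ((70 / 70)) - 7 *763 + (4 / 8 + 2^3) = -68517376322215 / 12849015718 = -5332.50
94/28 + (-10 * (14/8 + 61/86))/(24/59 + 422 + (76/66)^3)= 1785203980787/541113335924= 3.30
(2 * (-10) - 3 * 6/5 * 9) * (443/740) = -31.37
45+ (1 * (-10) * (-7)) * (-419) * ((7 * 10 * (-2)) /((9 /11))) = 45168605 /9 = 5018733.89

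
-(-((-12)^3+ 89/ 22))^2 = -1438457329/ 484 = -2972019.27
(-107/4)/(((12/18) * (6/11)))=-73.56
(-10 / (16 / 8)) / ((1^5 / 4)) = -20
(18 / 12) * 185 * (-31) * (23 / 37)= -10695 / 2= -5347.50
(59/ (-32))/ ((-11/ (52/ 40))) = 767/ 3520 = 0.22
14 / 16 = 7 / 8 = 0.88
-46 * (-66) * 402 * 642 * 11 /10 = 4309486632 /5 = 861897326.40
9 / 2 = 4.50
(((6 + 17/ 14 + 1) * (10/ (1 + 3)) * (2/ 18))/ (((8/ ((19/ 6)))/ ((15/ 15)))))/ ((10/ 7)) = 2185/ 3456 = 0.63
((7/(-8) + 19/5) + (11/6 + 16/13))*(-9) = -53.90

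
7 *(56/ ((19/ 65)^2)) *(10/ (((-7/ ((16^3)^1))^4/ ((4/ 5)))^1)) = 76110833702561382400/ 17689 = 4302721109308688.02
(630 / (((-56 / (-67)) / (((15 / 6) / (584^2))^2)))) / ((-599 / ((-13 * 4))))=979875 / 278700791545856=0.00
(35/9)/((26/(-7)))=-245/234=-1.05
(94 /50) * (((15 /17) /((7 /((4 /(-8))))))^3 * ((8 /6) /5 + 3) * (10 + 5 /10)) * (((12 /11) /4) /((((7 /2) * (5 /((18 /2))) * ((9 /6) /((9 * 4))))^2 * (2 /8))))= -177619392 /66202675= -2.68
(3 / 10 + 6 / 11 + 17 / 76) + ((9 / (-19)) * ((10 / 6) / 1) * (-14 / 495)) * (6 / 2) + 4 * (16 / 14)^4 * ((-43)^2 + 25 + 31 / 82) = 751930675107 / 58783340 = 12791.56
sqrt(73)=8.54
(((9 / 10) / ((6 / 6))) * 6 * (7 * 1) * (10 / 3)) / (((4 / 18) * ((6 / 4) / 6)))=2268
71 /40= 1.78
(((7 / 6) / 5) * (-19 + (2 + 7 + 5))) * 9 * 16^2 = -2688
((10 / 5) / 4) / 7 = 1 / 14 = 0.07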